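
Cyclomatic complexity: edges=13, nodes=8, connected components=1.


Formula: V(G) = E - N + 2P
V(G) = 13 - 8 + 2*1
V(G) = 5 + 2
V(G) = 7

7


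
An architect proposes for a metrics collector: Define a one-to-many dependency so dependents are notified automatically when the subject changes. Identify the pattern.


This matches the Observer pattern

Observer


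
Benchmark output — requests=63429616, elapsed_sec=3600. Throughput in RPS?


Formula: throughput = requests / seconds
throughput = 63429616 / 3600
throughput = 17619.34 requests/second

17619.34 requests/second


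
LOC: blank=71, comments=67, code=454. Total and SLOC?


Total LOC = blank + comment + code
Total LOC = 71 + 67 + 454 = 592
SLOC (source only) = code = 454

Total LOC: 592, SLOC: 454


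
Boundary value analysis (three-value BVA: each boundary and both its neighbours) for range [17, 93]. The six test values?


Range: [17, 93]
Boundaries: just below min, min, min+1, max-1, max, just above max
Values: [16, 17, 18, 92, 93, 94]

[16, 17, 18, 92, 93, 94]


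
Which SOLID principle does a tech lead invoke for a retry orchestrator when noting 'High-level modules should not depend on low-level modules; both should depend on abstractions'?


This describes the Dependency Inversion Principle (DIP)

Dependency Inversion Principle (DIP)


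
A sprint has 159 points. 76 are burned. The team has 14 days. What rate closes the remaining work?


Formula: Required rate = Remaining points / Days left
Remaining = 159 - 76 = 83 points
Required rate = 83 / 14 = 5.93 points/day

5.93 points/day


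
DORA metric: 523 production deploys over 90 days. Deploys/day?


Formula: deployments per day = releases / days
= 523 / 90
= 5.811 deploys/day
(equivalently, 40.68 deploys/week)

5.811 deploys/day


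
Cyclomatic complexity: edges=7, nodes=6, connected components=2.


Formula: V(G) = E - N + 2P
V(G) = 7 - 6 + 2*2
V(G) = 1 + 4
V(G) = 5

5


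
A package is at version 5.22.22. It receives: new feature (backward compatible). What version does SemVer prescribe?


Current: 5.22.22
Change category: 'new feature (backward compatible)' → minor bump
SemVer rule: minor bump → increment MINOR, reset PATCH to 0 (MAJOR unchanged)
New: 5.23.0

5.23.0


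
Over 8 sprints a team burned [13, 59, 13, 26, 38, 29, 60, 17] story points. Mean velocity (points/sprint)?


Formula: Avg velocity = Total points / Number of sprints
Points: [13, 59, 13, 26, 38, 29, 60, 17]
Sum = 13 + 59 + 13 + 26 + 38 + 29 + 60 + 17 = 255
Avg velocity = 255 / 8 = 31.88 points/sprint

31.88 points/sprint


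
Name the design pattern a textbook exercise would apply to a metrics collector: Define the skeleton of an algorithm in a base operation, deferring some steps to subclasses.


This matches the Template Method pattern

Template Method


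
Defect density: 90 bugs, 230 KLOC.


Defect density = defects / KLOC
Defect density = 90 / 230
Defect density = 0.391 defects/KLOC

0.391 defects/KLOC


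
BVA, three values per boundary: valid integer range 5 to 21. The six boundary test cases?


Range: [5, 21]
Boundaries: just below min, min, min+1, max-1, max, just above max
Values: [4, 5, 6, 20, 21, 22]

[4, 5, 6, 20, 21, 22]


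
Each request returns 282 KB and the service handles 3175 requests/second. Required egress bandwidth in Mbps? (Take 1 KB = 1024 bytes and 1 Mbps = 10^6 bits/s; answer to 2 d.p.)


Formula: Mbps = payload_bytes * RPS * 8 / 1e6
Payload per request = 282 KB = 282 * 1024 = 288768 bytes
Total bytes/sec = 288768 * 3175 = 916838400
Total bits/sec = 916838400 * 8 = 7334707200
Mbps = 7334707200 / 1e6 = 7334.71

7334.71 Mbps


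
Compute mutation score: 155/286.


Mutation score = killed / total * 100
Mutation score = 155 / 286 * 100
Mutation score = 54.2%

54.2%


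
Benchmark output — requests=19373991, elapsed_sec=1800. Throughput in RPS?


Formula: throughput = requests / seconds
throughput = 19373991 / 1800
throughput = 10763.33 requests/second

10763.33 requests/second


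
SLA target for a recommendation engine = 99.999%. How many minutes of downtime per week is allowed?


Formula: allowed downtime = period * (100 - SLA) / 100
Period (week) = 10080 minutes
Unavailability fraction = (100 - 99.999) / 100
Allowed downtime = 10080 * (100 - 99.999) / 100
Allowed downtime = 0.1008 minutes

0.1008 minutes


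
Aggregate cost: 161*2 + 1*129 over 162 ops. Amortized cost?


Formula: Amortized cost = Total cost / Operations
Total cost = (161 * 2) + (1 * 129)
Total cost = 322 + 129 = 451
Amortized = 451 / 162 = 2.784

2.784


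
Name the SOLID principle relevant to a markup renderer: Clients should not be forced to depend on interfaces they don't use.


This describes the Interface Segregation Principle (ISP)

Interface Segregation Principle (ISP)


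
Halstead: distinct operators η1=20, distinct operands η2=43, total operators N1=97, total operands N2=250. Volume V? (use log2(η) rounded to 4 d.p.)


Formula: V = N * log2(η), where N = N1 + N2 and η = η1 + η2
η = 20 + 43 = 63
N = 97 + 250 = 347
log2(63) ≈ 5.9773
V = 347 * 5.9773 = 2074.12

2074.12


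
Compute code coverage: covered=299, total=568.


Coverage = covered / total * 100
Coverage = 299 / 568 * 100
Coverage = 52.64%

52.64%


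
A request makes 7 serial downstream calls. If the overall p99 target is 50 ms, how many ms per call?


Formula: per_stage = total_budget / stages
per_stage = 50 / 7
per_stage = 7.14 ms

7.14 ms


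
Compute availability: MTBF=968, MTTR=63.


Availability = MTBF / (MTBF + MTTR)
Availability = 968 / (968 + 63)
Availability = 968 / 1031
Availability = 93.8894%

93.8894%


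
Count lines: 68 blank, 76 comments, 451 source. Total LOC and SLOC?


Total LOC = blank + comment + code
Total LOC = 68 + 76 + 451 = 595
SLOC (source only) = code = 451

Total LOC: 595, SLOC: 451


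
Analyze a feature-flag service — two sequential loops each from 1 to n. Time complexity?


Reasoning: sequential dominates: O(n) + O(n) = O(n)
Complexity: O(n)

O(n)


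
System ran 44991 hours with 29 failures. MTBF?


Formula: MTBF = Total operating time / Number of failures
MTBF = 44991 / 29
MTBF = 1551.41 hours

1551.41 hours


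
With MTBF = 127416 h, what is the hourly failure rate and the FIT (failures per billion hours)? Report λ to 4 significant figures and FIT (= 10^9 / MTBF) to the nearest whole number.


Formula: λ = 1 / MTBF; FIT = λ × 1e9 = 1e9 / MTBF
λ = 1 / 127416 ≈ 7.848e-06 failures/hour
FIT = 1e9 / 127416 ≈ 7848 failures per 1e9 hours (nearest whole number)

λ = 7.848e-06 /h, FIT = 7848


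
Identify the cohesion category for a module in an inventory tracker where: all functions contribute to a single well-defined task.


Reasoning: Best: single purpose
Type: Functional cohesion

Functional cohesion


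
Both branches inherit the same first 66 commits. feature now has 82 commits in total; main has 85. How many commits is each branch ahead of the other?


Common ancestor: commit #66
feature commits after divergence: 82 - 66 = 16
main commits after divergence: 85 - 66 = 19
feature is 16 commits ahead of main
main is 19 commits ahead of feature

feature ahead: 16, main ahead: 19


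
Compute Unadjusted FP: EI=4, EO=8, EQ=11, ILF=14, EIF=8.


UFP = EI*4 + EO*5 + EQ*4 + ILF*10 + EIF*7
UFP = 4*4 + 8*5 + 11*4 + 14*10 + 8*7
UFP = 16 + 40 + 44 + 140 + 56
UFP = 296

296


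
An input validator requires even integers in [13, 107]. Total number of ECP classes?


Constraint: even integers in [13, 107]
Class 1: x < 13 — out-of-range invalid
Class 2: x in [13,107] but odd — wrong type invalid
Class 3: x in [13,107] and even — valid
Class 4: x > 107 — out-of-range invalid
Total equivalence classes: 4

4 equivalence classes


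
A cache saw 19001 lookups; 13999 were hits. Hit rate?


Formula: hit rate = hits / (hits + misses) * 100
hit rate = 13999 / (13999 + 5002) * 100
hit rate = 13999 / 19001 * 100
hit rate = 73.68%

73.68%


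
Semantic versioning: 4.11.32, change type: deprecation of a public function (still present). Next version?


Current: 4.11.32
Change category: 'deprecation of a public function (still present)' → minor bump
SemVer rule: minor bump → increment MINOR, reset PATCH to 0 (MAJOR unchanged)
New: 4.12.0

4.12.0


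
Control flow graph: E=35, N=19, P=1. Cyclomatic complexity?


Formula: V(G) = E - N + 2P
V(G) = 35 - 19 + 2*1
V(G) = 16 + 2
V(G) = 18

18


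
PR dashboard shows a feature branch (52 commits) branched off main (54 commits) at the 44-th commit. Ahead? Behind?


Common ancestor: commit #44
feature commits after divergence: 52 - 44 = 8
main commits after divergence: 54 - 44 = 10
feature is 8 commits ahead of main
main is 10 commits ahead of feature

feature ahead: 8, main ahead: 10


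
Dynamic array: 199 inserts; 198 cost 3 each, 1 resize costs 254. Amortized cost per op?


Formula: Amortized cost = Total cost / Operations
Total cost = (198 * 3) + (1 * 254)
Total cost = 594 + 254 = 848
Amortized = 848 / 199 = 4.2613

4.2613


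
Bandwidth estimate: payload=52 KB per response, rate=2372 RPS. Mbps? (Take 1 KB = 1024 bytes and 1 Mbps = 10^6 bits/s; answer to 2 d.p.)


Formula: Mbps = payload_bytes * RPS * 8 / 1e6
Payload per request = 52 KB = 52 * 1024 = 53248 bytes
Total bytes/sec = 53248 * 2372 = 126304256
Total bits/sec = 126304256 * 8 = 1010434048
Mbps = 1010434048 / 1e6 = 1010.43

1010.43 Mbps


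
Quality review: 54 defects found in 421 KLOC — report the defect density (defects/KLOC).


Defect density = defects / KLOC
Defect density = 54 / 421
Defect density = 0.128 defects/KLOC

0.128 defects/KLOC


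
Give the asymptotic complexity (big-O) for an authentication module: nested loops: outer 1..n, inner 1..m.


Reasoning: product of independent bounds
Complexity: O(n*m)

O(n*m)


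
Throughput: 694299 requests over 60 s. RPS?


Formula: throughput = requests / seconds
throughput = 694299 / 60
throughput = 11571.65 requests/second

11571.65 requests/second


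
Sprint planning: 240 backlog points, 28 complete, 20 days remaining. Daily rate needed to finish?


Formula: Required rate = Remaining points / Days left
Remaining = 240 - 28 = 212 points
Required rate = 212 / 20 = 10.6 points/day

10.6 points/day


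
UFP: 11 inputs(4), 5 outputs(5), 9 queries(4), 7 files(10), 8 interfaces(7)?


UFP = EI*4 + EO*5 + EQ*4 + ILF*10 + EIF*7
UFP = 11*4 + 5*5 + 9*4 + 7*10 + 8*7
UFP = 44 + 25 + 36 + 70 + 56
UFP = 231

231


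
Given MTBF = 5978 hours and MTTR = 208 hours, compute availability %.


Availability = MTBF / (MTBF + MTTR)
Availability = 5978 / (5978 + 208)
Availability = 5978 / 6186
Availability = 96.6376%

96.6376%


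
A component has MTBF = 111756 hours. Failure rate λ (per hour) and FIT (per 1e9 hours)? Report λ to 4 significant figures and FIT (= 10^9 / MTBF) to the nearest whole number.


Formula: λ = 1 / MTBF; FIT = λ × 1e9 = 1e9 / MTBF
λ = 1 / 111756 ≈ 8.948e-06 failures/hour
FIT = 1e9 / 111756 ≈ 8948 failures per 1e9 hours (nearest whole number)

λ = 8.948e-06 /h, FIT = 8948


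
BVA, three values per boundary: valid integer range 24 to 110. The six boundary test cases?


Range: [24, 110]
Boundaries: just below min, min, min+1, max-1, max, just above max
Values: [23, 24, 25, 109, 110, 111]

[23, 24, 25, 109, 110, 111]


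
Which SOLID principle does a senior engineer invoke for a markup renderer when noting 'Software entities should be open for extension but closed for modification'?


This describes the Open/Closed Principle (OCP)

Open/Closed Principle (OCP)


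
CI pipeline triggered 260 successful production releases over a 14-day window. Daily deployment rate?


Formula: deployments per day = releases / days
= 260 / 14
= 18.571 deploys/day
(equivalently, 130.0 deploys/week)

18.571 deploys/day


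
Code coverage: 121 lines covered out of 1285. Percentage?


Coverage = covered / total * 100
Coverage = 121 / 1285 * 100
Coverage = 9.42%

9.42%


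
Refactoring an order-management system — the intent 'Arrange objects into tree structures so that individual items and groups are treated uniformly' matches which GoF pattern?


This matches the Composite pattern

Composite


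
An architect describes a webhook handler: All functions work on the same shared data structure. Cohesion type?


Reasoning: Functions share data
Type: Communicational cohesion

Communicational cohesion


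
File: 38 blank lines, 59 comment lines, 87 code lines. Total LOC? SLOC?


Total LOC = blank + comment + code
Total LOC = 38 + 59 + 87 = 184
SLOC (source only) = code = 87

Total LOC: 184, SLOC: 87


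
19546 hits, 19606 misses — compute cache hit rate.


Formula: hit rate = hits / (hits + misses) * 100
hit rate = 19546 / (19546 + 19606) * 100
hit rate = 19546 / 39152 * 100
hit rate = 49.92%

49.92%


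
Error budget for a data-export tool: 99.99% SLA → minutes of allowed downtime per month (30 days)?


Formula: allowed downtime = period * (100 - SLA) / 100
Period (month (30 days)) = 43200 minutes
Unavailability fraction = (100 - 99.99) / 100
Allowed downtime = 43200 * (100 - 99.99) / 100
Allowed downtime = 4.32 minutes

4.32 minutes


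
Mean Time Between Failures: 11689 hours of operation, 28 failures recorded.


Formula: MTBF = Total operating time / Number of failures
MTBF = 11689 / 28
MTBF = 417.46 hours

417.46 hours


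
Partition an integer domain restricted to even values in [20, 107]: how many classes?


Constraint: even integers in [20, 107]
Class 1: x < 20 — out-of-range invalid
Class 2: x in [20,107] but odd — wrong type invalid
Class 3: x in [20,107] and even — valid
Class 4: x > 107 — out-of-range invalid
Total equivalence classes: 4

4 equivalence classes


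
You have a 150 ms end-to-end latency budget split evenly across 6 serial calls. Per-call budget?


Formula: per_stage = total_budget / stages
per_stage = 150 / 6
per_stage = 25.0 ms

25.0 ms


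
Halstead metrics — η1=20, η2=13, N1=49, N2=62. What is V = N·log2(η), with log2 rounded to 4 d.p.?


Formula: V = N * log2(η), where N = N1 + N2 and η = η1 + η2
η = 20 + 13 = 33
N = 49 + 62 = 111
log2(33) ≈ 5.0444
V = 111 * 5.0444 = 559.93

559.93


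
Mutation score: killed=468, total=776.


Mutation score = killed / total * 100
Mutation score = 468 / 776 * 100
Mutation score = 60.31%

60.31%


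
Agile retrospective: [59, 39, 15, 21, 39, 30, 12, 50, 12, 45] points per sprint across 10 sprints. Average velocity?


Formula: Avg velocity = Total points / Number of sprints
Points: [59, 39, 15, 21, 39, 30, 12, 50, 12, 45]
Sum = 59 + 39 + 15 + 21 + 39 + 30 + 12 + 50 + 12 + 45 = 322
Avg velocity = 322 / 10 = 32.2 points/sprint

32.2 points/sprint


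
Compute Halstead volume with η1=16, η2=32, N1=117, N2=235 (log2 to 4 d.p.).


Formula: V = N * log2(η), where N = N1 + N2 and η = η1 + η2
η = 16 + 32 = 48
N = 117 + 235 = 352
log2(48) ≈ 5.5850
V = 352 * 5.5850 = 1965.92

1965.92


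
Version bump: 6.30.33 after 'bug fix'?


Current: 6.30.33
Change category: 'bug fix' → patch bump
SemVer rule: patch bump → increment PATCH (MAJOR and MINOR unchanged)
New: 6.30.34

6.30.34


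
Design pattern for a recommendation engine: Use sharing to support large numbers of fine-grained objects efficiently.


This matches the Flyweight pattern

Flyweight


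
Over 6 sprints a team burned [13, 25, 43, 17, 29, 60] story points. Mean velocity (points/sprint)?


Formula: Avg velocity = Total points / Number of sprints
Points: [13, 25, 43, 17, 29, 60]
Sum = 13 + 25 + 43 + 17 + 29 + 60 = 187
Avg velocity = 187 / 6 = 31.17 points/sprint

31.17 points/sprint


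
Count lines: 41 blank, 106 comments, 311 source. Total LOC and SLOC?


Total LOC = blank + comment + code
Total LOC = 41 + 106 + 311 = 458
SLOC (source only) = code = 311

Total LOC: 458, SLOC: 311


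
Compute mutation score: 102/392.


Mutation score = killed / total * 100
Mutation score = 102 / 392 * 100
Mutation score = 26.02%

26.02%


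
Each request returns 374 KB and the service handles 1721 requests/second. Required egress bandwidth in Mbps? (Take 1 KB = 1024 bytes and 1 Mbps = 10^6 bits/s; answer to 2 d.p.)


Formula: Mbps = payload_bytes * RPS * 8 / 1e6
Payload per request = 374 KB = 374 * 1024 = 382976 bytes
Total bytes/sec = 382976 * 1721 = 659101696
Total bits/sec = 659101696 * 8 = 5272813568
Mbps = 5272813568 / 1e6 = 5272.81

5272.81 Mbps


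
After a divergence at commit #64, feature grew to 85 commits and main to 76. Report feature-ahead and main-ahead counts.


Common ancestor: commit #64
feature commits after divergence: 85 - 64 = 21
main commits after divergence: 76 - 64 = 12
feature is 21 commits ahead of main
main is 12 commits ahead of feature

feature ahead: 21, main ahead: 12


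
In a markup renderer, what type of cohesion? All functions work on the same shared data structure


Reasoning: Functions share data
Type: Communicational cohesion

Communicational cohesion


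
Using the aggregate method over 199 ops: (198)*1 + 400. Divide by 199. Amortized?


Formula: Amortized cost = Total cost / Operations
Total cost = (198 * 1) + (1 * 400)
Total cost = 198 + 400 = 598
Amortized = 598 / 199 = 3.005

3.005


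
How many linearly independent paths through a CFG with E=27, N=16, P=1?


Formula: V(G) = E - N + 2P
V(G) = 27 - 16 + 2*1
V(G) = 11 + 2
V(G) = 13

13


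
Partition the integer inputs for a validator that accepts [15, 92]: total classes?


Valid range: [15, 92]
Class 1: x < 15 — invalid
Class 2: 15 ≤ x ≤ 92 — valid
Class 3: x > 92 — invalid
Total equivalence classes: 3

3 equivalence classes


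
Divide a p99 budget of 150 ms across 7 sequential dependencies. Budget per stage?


Formula: per_stage = total_budget / stages
per_stage = 150 / 7
per_stage = 21.43 ms

21.43 ms


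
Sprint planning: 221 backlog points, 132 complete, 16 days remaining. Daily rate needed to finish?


Formula: Required rate = Remaining points / Days left
Remaining = 221 - 132 = 89 points
Required rate = 89 / 16 = 5.56 points/day

5.56 points/day


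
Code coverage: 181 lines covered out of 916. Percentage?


Coverage = covered / total * 100
Coverage = 181 / 916 * 100
Coverage = 19.76%

19.76%


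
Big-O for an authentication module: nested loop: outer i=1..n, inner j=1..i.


Reasoning: triangle: n(n+1)/2 ~ n^2/2
Complexity: O(n^2)

O(n^2)


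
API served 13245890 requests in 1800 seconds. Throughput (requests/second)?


Formula: throughput = requests / seconds
throughput = 13245890 / 1800
throughput = 7358.83 requests/second

7358.83 requests/second


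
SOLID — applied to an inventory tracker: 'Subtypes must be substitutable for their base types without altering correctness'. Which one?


This describes the Liskov Substitution Principle (LSP)

Liskov Substitution Principle (LSP)


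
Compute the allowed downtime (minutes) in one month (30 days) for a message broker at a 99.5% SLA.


Formula: allowed downtime = period * (100 - SLA) / 100
Period (month (30 days)) = 43200 minutes
Unavailability fraction = (100 - 99.5) / 100
Allowed downtime = 43200 * (100 - 99.5) / 100
Allowed downtime = 216.0 minutes

216.0 minutes


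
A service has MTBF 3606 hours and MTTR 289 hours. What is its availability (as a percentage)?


Availability = MTBF / (MTBF + MTTR)
Availability = 3606 / (3606 + 289)
Availability = 3606 / 3895
Availability = 92.5802%

92.5802%


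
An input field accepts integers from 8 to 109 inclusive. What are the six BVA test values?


Range: [8, 109]
Boundaries: just below min, min, min+1, max-1, max, just above max
Values: [7, 8, 9, 108, 109, 110]

[7, 8, 9, 108, 109, 110]


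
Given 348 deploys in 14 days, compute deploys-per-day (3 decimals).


Formula: deployments per day = releases / days
= 348 / 14
= 24.857 deploys/day
(equivalently, 174.0 deploys/week)

24.857 deploys/day


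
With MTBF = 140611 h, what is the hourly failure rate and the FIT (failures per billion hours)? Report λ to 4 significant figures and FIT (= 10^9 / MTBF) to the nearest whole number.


Formula: λ = 1 / MTBF; FIT = λ × 1e9 = 1e9 / MTBF
λ = 1 / 140611 ≈ 7.112e-06 failures/hour
FIT = 1e9 / 140611 ≈ 7112 failures per 1e9 hours (nearest whole number)

λ = 7.112e-06 /h, FIT = 7112


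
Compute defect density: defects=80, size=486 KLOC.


Defect density = defects / KLOC
Defect density = 80 / 486
Defect density = 0.165 defects/KLOC

0.165 defects/KLOC


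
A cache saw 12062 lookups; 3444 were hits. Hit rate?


Formula: hit rate = hits / (hits + misses) * 100
hit rate = 3444 / (3444 + 8618) * 100
hit rate = 3444 / 12062 * 100
hit rate = 28.55%

28.55%


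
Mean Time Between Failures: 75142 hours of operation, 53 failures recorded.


Formula: MTBF = Total operating time / Number of failures
MTBF = 75142 / 53
MTBF = 1417.77 hours

1417.77 hours


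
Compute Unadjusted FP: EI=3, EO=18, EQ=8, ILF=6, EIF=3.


UFP = EI*4 + EO*5 + EQ*4 + ILF*10 + EIF*7
UFP = 3*4 + 18*5 + 8*4 + 6*10 + 3*7
UFP = 12 + 90 + 32 + 60 + 21
UFP = 215

215


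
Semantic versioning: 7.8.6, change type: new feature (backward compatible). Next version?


Current: 7.8.6
Change category: 'new feature (backward compatible)' → minor bump
SemVer rule: minor bump → increment MINOR, reset PATCH to 0 (MAJOR unchanged)
New: 7.9.0

7.9.0


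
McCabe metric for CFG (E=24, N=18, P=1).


Formula: V(G) = E - N + 2P
V(G) = 24 - 18 + 2*1
V(G) = 6 + 2
V(G) = 8

8


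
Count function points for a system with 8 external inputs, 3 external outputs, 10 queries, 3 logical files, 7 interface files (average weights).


UFP = EI*4 + EO*5 + EQ*4 + ILF*10 + EIF*7
UFP = 8*4 + 3*5 + 10*4 + 3*10 + 7*7
UFP = 32 + 15 + 40 + 30 + 49
UFP = 166

166


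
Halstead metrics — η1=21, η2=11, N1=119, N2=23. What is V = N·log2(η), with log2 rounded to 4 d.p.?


Formula: V = N * log2(η), where N = N1 + N2 and η = η1 + η2
η = 21 + 11 = 32
N = 119 + 23 = 142
log2(32) ≈ 5.0000
V = 142 * 5.0000 = 710.00

710.00


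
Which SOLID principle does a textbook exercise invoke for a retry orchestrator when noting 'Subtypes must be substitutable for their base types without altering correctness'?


This describes the Liskov Substitution Principle (LSP)

Liskov Substitution Principle (LSP)


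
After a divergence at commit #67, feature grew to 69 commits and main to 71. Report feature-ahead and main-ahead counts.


Common ancestor: commit #67
feature commits after divergence: 69 - 67 = 2
main commits after divergence: 71 - 67 = 4
feature is 2 commits ahead of main
main is 4 commits ahead of feature

feature ahead: 2, main ahead: 4


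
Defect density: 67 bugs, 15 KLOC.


Defect density = defects / KLOC
Defect density = 67 / 15
Defect density = 4.467 defects/KLOC

4.467 defects/KLOC


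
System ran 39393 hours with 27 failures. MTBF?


Formula: MTBF = Total operating time / Number of failures
MTBF = 39393 / 27
MTBF = 1459.0 hours

1459.0 hours


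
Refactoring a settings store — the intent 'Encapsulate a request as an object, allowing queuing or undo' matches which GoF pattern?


This matches the Command pattern

Command


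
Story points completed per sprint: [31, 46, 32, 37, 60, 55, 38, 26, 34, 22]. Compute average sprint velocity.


Formula: Avg velocity = Total points / Number of sprints
Points: [31, 46, 32, 37, 60, 55, 38, 26, 34, 22]
Sum = 31 + 46 + 32 + 37 + 60 + 55 + 38 + 26 + 34 + 22 = 381
Avg velocity = 381 / 10 = 38.1 points/sprint

38.1 points/sprint


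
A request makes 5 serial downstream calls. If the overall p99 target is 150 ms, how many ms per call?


Formula: per_stage = total_budget / stages
per_stage = 150 / 5
per_stage = 30.0 ms

30.0 ms


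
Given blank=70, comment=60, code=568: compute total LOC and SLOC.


Total LOC = blank + comment + code
Total LOC = 70 + 60 + 568 = 698
SLOC (source only) = code = 568

Total LOC: 698, SLOC: 568


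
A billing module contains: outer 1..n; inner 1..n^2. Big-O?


Reasoning: n times n^2
Complexity: O(n^3)

O(n^3)


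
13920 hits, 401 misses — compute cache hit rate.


Formula: hit rate = hits / (hits + misses) * 100
hit rate = 13920 / (13920 + 401) * 100
hit rate = 13920 / 14321 * 100
hit rate = 97.2%

97.2%


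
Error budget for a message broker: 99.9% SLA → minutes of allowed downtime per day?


Formula: allowed downtime = period * (100 - SLA) / 100
Period (day) = 1440 minutes
Unavailability fraction = (100 - 99.9) / 100
Allowed downtime = 1440 * (100 - 99.9) / 100
Allowed downtime = 1.44 minutes

1.44 minutes


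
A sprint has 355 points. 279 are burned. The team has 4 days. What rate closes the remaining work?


Formula: Required rate = Remaining points / Days left
Remaining = 355 - 279 = 76 points
Required rate = 76 / 4 = 19.0 points/day

19.0 points/day


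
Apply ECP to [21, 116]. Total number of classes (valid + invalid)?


Valid range: [21, 116]
Class 1: x < 21 — invalid
Class 2: 21 ≤ x ≤ 116 — valid
Class 3: x > 116 — invalid
Total equivalence classes: 3

3 equivalence classes


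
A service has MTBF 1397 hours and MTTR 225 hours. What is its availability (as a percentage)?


Availability = MTBF / (MTBF + MTTR)
Availability = 1397 / (1397 + 225)
Availability = 1397 / 1622
Availability = 86.1282%

86.1282%


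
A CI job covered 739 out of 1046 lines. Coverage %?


Coverage = covered / total * 100
Coverage = 739 / 1046 * 100
Coverage = 70.65%

70.65%


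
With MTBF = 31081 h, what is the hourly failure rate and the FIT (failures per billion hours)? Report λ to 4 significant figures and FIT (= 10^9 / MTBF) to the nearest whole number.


Formula: λ = 1 / MTBF; FIT = λ × 1e9 = 1e9 / MTBF
λ = 1 / 31081 ≈ 3.217e-05 failures/hour
FIT = 1e9 / 31081 ≈ 32174 failures per 1e9 hours (nearest whole number)

λ = 3.217e-05 /h, FIT = 32174


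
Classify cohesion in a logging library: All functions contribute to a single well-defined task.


Reasoning: Best: single purpose
Type: Functional cohesion

Functional cohesion


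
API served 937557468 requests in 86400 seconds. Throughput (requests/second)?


Formula: throughput = requests / seconds
throughput = 937557468 / 86400
throughput = 10851.36 requests/second

10851.36 requests/second


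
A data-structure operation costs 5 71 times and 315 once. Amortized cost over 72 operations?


Formula: Amortized cost = Total cost / Operations
Total cost = (71 * 5) + (1 * 315)
Total cost = 355 + 315 = 670
Amortized = 670 / 72 = 9.3056

9.3056


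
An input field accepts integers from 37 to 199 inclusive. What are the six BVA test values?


Range: [37, 199]
Boundaries: just below min, min, min+1, max-1, max, just above max
Values: [36, 37, 38, 198, 199, 200]

[36, 37, 38, 198, 199, 200]


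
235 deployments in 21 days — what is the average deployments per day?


Formula: deployments per day = releases / days
= 235 / 21
= 11.19 deploys/day
(equivalently, 78.33 deploys/week)

11.19 deploys/day


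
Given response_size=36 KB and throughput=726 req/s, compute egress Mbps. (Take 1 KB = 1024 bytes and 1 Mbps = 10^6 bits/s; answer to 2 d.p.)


Formula: Mbps = payload_bytes * RPS * 8 / 1e6
Payload per request = 36 KB = 36 * 1024 = 36864 bytes
Total bytes/sec = 36864 * 726 = 26763264
Total bits/sec = 26763264 * 8 = 214106112
Mbps = 214106112 / 1e6 = 214.11

214.11 Mbps


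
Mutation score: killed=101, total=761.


Mutation score = killed / total * 100
Mutation score = 101 / 761 * 100
Mutation score = 13.27%

13.27%


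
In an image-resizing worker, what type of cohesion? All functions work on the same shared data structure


Reasoning: Functions share data
Type: Communicational cohesion

Communicational cohesion


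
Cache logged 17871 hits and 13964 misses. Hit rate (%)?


Formula: hit rate = hits / (hits + misses) * 100
hit rate = 17871 / (17871 + 13964) * 100
hit rate = 17871 / 31835 * 100
hit rate = 56.14%

56.14%


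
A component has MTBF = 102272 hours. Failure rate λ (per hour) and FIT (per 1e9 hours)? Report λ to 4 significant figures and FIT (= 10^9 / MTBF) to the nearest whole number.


Formula: λ = 1 / MTBF; FIT = λ × 1e9 = 1e9 / MTBF
λ = 1 / 102272 ≈ 9.778e-06 failures/hour
FIT = 1e9 / 102272 ≈ 9778 failures per 1e9 hours (nearest whole number)

λ = 9.778e-06 /h, FIT = 9778


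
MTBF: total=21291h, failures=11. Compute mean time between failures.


Formula: MTBF = Total operating time / Number of failures
MTBF = 21291 / 11
MTBF = 1935.55 hours

1935.55 hours


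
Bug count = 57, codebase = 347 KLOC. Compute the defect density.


Defect density = defects / KLOC
Defect density = 57 / 347
Defect density = 0.164 defects/KLOC

0.164 defects/KLOC


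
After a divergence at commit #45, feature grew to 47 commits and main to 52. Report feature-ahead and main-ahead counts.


Common ancestor: commit #45
feature commits after divergence: 47 - 45 = 2
main commits after divergence: 52 - 45 = 7
feature is 2 commits ahead of main
main is 7 commits ahead of feature

feature ahead: 2, main ahead: 7


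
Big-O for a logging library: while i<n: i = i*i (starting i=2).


Reasoning: squaring drives double-exponential growth; iterations ~ log log n
Complexity: O(log log n)

O(log log n)


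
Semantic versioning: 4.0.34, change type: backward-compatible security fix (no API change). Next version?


Current: 4.0.34
Change category: 'backward-compatible security fix (no API change)' → patch bump
SemVer rule: patch bump → increment PATCH (MAJOR and MINOR unchanged)
New: 4.0.35

4.0.35


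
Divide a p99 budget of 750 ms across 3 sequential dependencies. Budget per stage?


Formula: per_stage = total_budget / stages
per_stage = 750 / 3
per_stage = 250.0 ms

250.0 ms


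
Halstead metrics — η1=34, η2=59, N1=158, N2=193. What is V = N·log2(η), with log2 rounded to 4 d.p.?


Formula: V = N * log2(η), where N = N1 + N2 and η = η1 + η2
η = 34 + 59 = 93
N = 158 + 193 = 351
log2(93) ≈ 6.5392
V = 351 * 6.5392 = 2295.26

2295.26


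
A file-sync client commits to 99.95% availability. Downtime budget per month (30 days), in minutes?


Formula: allowed downtime = period * (100 - SLA) / 100
Period (month (30 days)) = 43200 minutes
Unavailability fraction = (100 - 99.95) / 100
Allowed downtime = 43200 * (100 - 99.95) / 100
Allowed downtime = 21.6 minutes

21.6 minutes


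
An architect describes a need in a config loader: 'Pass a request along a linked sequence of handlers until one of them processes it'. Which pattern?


This matches the Chain of Responsibility pattern

Chain of Responsibility


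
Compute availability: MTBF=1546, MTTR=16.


Availability = MTBF / (MTBF + MTTR)
Availability = 1546 / (1546 + 16)
Availability = 1546 / 1562
Availability = 98.9757%

98.9757%


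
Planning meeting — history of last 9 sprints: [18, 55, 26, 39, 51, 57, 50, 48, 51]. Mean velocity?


Formula: Avg velocity = Total points / Number of sprints
Points: [18, 55, 26, 39, 51, 57, 50, 48, 51]
Sum = 18 + 55 + 26 + 39 + 51 + 57 + 50 + 48 + 51 = 395
Avg velocity = 395 / 9 = 43.89 points/sprint

43.89 points/sprint


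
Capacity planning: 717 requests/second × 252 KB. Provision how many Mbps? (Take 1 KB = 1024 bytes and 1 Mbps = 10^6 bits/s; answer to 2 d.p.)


Formula: Mbps = payload_bytes * RPS * 8 / 1e6
Payload per request = 252 KB = 252 * 1024 = 258048 bytes
Total bytes/sec = 258048 * 717 = 185020416
Total bits/sec = 185020416 * 8 = 1480163328
Mbps = 1480163328 / 1e6 = 1480.16

1480.16 Mbps


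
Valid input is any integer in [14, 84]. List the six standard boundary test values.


Range: [14, 84]
Boundaries: just below min, min, min+1, max-1, max, just above max
Values: [13, 14, 15, 83, 84, 85]

[13, 14, 15, 83, 84, 85]


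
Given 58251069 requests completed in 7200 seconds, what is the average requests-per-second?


Formula: throughput = requests / seconds
throughput = 58251069 / 7200
throughput = 8090.43 requests/second

8090.43 requests/second


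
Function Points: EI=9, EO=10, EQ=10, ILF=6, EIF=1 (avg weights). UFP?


UFP = EI*4 + EO*5 + EQ*4 + ILF*10 + EIF*7
UFP = 9*4 + 10*5 + 10*4 + 6*10 + 1*7
UFP = 36 + 50 + 40 + 60 + 7
UFP = 193

193


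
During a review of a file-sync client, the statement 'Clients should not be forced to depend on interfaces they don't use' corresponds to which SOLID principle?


This describes the Interface Segregation Principle (ISP)

Interface Segregation Principle (ISP)


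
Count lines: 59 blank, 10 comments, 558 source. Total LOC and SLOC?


Total LOC = blank + comment + code
Total LOC = 59 + 10 + 558 = 627
SLOC (source only) = code = 558

Total LOC: 627, SLOC: 558


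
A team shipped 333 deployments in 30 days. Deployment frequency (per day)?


Formula: deployments per day = releases / days
= 333 / 30
= 11.1 deploys/day
(equivalently, 77.7 deploys/week)

11.1 deploys/day


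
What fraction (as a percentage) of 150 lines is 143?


Coverage = covered / total * 100
Coverage = 143 / 150 * 100
Coverage = 95.33%

95.33%


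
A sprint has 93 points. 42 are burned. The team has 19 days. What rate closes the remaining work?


Formula: Required rate = Remaining points / Days left
Remaining = 93 - 42 = 51 points
Required rate = 51 / 19 = 2.68 points/day

2.68 points/day


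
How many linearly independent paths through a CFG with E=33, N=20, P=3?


Formula: V(G) = E - N + 2P
V(G) = 33 - 20 + 2*3
V(G) = 13 + 6
V(G) = 19

19


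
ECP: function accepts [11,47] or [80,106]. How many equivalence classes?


Valid ranges: [11,47] and [80,106]
Class 1: x < 11 — invalid
Class 2: 11 ≤ x ≤ 47 — valid
Class 3: 47 < x < 80 — invalid (gap between ranges)
Class 4: 80 ≤ x ≤ 106 — valid
Class 5: x > 106 — invalid
Total equivalence classes: 5

5 equivalence classes


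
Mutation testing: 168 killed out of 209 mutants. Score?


Mutation score = killed / total * 100
Mutation score = 168 / 209 * 100
Mutation score = 80.38%

80.38%


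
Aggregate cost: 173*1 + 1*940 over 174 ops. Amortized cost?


Formula: Amortized cost = Total cost / Operations
Total cost = (173 * 1) + (1 * 940)
Total cost = 173 + 940 = 1113
Amortized = 1113 / 174 = 6.3966

6.3966


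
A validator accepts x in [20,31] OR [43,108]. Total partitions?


Valid ranges: [20,31] and [43,108]
Class 1: x < 20 — invalid
Class 2: 20 ≤ x ≤ 31 — valid
Class 3: 31 < x < 43 — invalid (gap between ranges)
Class 4: 43 ≤ x ≤ 108 — valid
Class 5: x > 108 — invalid
Total equivalence classes: 5

5 equivalence classes


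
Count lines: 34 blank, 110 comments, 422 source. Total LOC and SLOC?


Total LOC = blank + comment + code
Total LOC = 34 + 110 + 422 = 566
SLOC (source only) = code = 422

Total LOC: 566, SLOC: 422


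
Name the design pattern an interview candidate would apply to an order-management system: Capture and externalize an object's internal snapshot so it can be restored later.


This matches the Memento pattern

Memento


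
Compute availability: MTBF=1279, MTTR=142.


Availability = MTBF / (MTBF + MTTR)
Availability = 1279 / (1279 + 142)
Availability = 1279 / 1421
Availability = 90.007%

90.007%


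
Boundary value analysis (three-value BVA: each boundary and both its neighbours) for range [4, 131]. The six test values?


Range: [4, 131]
Boundaries: just below min, min, min+1, max-1, max, just above max
Values: [3, 4, 5, 130, 131, 132]

[3, 4, 5, 130, 131, 132]


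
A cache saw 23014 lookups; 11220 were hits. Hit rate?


Formula: hit rate = hits / (hits + misses) * 100
hit rate = 11220 / (11220 + 11794) * 100
hit rate = 11220 / 23014 * 100
hit rate = 48.75%

48.75%


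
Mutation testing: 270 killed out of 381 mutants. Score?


Mutation score = killed / total * 100
Mutation score = 270 / 381 * 100
Mutation score = 70.87%

70.87%


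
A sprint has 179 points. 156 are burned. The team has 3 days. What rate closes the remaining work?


Formula: Required rate = Remaining points / Days left
Remaining = 179 - 156 = 23 points
Required rate = 23 / 3 = 7.67 points/day

7.67 points/day


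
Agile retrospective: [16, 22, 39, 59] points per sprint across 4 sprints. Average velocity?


Formula: Avg velocity = Total points / Number of sprints
Points: [16, 22, 39, 59]
Sum = 16 + 22 + 39 + 59 = 136
Avg velocity = 136 / 4 = 34.0 points/sprint

34.0 points/sprint


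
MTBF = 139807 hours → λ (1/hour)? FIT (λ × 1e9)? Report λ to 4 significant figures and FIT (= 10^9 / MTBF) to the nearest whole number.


Formula: λ = 1 / MTBF; FIT = λ × 1e9 = 1e9 / MTBF
λ = 1 / 139807 ≈ 7.153e-06 failures/hour
FIT = 1e9 / 139807 ≈ 7153 failures per 1e9 hours (nearest whole number)

λ = 7.153e-06 /h, FIT = 7153


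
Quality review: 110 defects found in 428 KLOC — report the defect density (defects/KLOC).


Defect density = defects / KLOC
Defect density = 110 / 428
Defect density = 0.257 defects/KLOC

0.257 defects/KLOC


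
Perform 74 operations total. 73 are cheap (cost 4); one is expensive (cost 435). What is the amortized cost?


Formula: Amortized cost = Total cost / Operations
Total cost = (73 * 4) + (1 * 435)
Total cost = 292 + 435 = 727
Amortized = 727 / 74 = 9.8243

9.8243


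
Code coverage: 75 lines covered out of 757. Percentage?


Coverage = covered / total * 100
Coverage = 75 / 757 * 100
Coverage = 9.91%

9.91%


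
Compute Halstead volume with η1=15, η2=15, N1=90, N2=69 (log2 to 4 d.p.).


Formula: V = N * log2(η), where N = N1 + N2 and η = η1 + η2
η = 15 + 15 = 30
N = 90 + 69 = 159
log2(30) ≈ 4.9069
V = 159 * 4.9069 = 780.20

780.20


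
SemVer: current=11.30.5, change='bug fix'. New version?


Current: 11.30.5
Change category: 'bug fix' → patch bump
SemVer rule: patch bump → increment PATCH (MAJOR and MINOR unchanged)
New: 11.30.6

11.30.6


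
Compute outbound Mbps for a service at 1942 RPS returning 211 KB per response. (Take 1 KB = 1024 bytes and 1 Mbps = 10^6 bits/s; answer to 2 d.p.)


Formula: Mbps = payload_bytes * RPS * 8 / 1e6
Payload per request = 211 KB = 211 * 1024 = 216064 bytes
Total bytes/sec = 216064 * 1942 = 419596288
Total bits/sec = 419596288 * 8 = 3356770304
Mbps = 3356770304 / 1e6 = 3356.77

3356.77 Mbps


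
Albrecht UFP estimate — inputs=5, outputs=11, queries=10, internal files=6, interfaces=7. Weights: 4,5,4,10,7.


UFP = EI*4 + EO*5 + EQ*4 + ILF*10 + EIF*7
UFP = 5*4 + 11*5 + 10*4 + 6*10 + 7*7
UFP = 20 + 55 + 40 + 60 + 49
UFP = 224

224


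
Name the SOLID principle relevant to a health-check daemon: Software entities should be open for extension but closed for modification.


This describes the Open/Closed Principle (OCP)

Open/Closed Principle (OCP)


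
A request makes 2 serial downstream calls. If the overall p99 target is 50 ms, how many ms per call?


Formula: per_stage = total_budget / stages
per_stage = 50 / 2
per_stage = 25.0 ms

25.0 ms


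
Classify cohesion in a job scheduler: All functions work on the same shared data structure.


Reasoning: Functions share data
Type: Communicational cohesion

Communicational cohesion


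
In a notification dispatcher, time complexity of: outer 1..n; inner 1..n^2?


Reasoning: n times n^2
Complexity: O(n^3)

O(n^3)


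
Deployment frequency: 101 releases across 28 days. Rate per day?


Formula: deployments per day = releases / days
= 101 / 28
= 3.607 deploys/day
(equivalently, 25.25 deploys/week)

3.607 deploys/day


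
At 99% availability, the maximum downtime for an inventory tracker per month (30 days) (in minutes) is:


Formula: allowed downtime = period * (100 - SLA) / 100
Period (month (30 days)) = 43200 minutes
Unavailability fraction = (100 - 99.0) / 100
Allowed downtime = 43200 * (100 - 99.0) / 100
Allowed downtime = 432.0 minutes

432.0 minutes
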